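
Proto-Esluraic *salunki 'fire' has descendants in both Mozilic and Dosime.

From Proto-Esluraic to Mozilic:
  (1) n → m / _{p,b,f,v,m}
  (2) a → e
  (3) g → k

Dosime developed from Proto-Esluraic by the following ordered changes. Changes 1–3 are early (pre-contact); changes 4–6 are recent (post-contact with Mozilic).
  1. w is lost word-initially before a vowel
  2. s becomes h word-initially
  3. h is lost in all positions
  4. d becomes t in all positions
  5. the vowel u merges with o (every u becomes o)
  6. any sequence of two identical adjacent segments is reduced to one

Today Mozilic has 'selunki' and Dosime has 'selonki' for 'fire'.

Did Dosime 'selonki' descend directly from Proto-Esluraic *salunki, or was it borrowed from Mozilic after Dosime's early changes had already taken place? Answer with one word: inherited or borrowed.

borrowed

If inherited, *salunki would pass through all of Dosime's changes:
Dosime: *salunki > halunki > alunki > alonki  (by debuccalisation, h-loss, vowel merger)
If borrowed from Mozilic 'selunki' after the early changes, it would undergo only the recent ones:
  rule 4 (unconditioned shift): no change (selunki)
  rule 5 (vowel merger): selunki → selonki
  rule 6 (degemination): no change (selonki)
  ⇒ as a loan: selonki
Dosime 'selonki' matches the loan outcome 'selonki', not the inherited 'alonki' — it skipped the early Dosime changes, so it was borrowed from Mozilic.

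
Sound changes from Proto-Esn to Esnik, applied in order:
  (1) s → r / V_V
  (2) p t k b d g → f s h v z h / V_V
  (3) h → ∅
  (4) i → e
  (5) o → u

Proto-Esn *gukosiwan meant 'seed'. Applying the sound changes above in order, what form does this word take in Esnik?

Esnik: *gukosiwan > gukoriwan > guhoriwan > guoriwan > guorewan > guurewan  (by rhotacism, intervocalic lenition, h-loss, vowel merger, vowel merger)

guurewan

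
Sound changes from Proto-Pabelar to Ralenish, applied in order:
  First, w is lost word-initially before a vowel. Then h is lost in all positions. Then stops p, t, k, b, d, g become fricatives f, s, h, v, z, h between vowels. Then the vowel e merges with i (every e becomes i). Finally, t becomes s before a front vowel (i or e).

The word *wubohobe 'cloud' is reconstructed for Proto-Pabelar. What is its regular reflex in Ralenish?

uvoovi

Ralenish: *wubohobe > ubohobe > uboobe > uvoove > uvoovi  (by glide loss, h-loss, intervocalic lenition, vowel merger)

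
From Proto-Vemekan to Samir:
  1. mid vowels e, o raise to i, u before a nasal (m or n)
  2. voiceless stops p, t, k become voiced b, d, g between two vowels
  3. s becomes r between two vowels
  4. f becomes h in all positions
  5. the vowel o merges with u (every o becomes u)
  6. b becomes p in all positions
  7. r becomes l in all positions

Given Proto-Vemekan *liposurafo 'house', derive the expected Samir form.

lipululahu

Samir: start from *liposurafo.
  rule 1: no change — liposurafo
  rule 2 (intervocalic voicing): liposurafo → libosurafo
  rule 3 (rhotacism): libosurafo → liborurafo
  rule 4 (unconditioned shift): liborurafo → liboruraho
  rule 5 (vowel merger): liboruraho → libururahu
  rule 6 (unconditioned shift): libururahu → lipururahu
  rule 7 (unconditioned shift): lipururahu → lipululahu
  ⇒ Samir lipululahu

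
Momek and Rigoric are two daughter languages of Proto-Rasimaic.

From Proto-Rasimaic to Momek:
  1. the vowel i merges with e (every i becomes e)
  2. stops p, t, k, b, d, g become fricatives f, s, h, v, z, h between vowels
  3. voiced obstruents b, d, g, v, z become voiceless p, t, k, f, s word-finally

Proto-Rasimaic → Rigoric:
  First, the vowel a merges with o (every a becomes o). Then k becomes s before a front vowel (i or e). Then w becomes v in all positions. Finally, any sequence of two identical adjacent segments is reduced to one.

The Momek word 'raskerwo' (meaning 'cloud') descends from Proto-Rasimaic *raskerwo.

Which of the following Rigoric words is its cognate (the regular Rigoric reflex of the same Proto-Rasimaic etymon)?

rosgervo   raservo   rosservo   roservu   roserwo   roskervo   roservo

Rigoric: start from *raskerwo.
  rule 1 (vowel merger): raskerwo → roskerwo
  rule 2 (palatalisation): roskerwo → rosserwo
  rule 3 (unconditioned shift): rosserwo → rosservo
  rule 4 (degemination): rosservo → roservo
  ⇒ Rigoric roservo
Only 'roservo' matches the regular Rigoric development of *raskerwo.

roservo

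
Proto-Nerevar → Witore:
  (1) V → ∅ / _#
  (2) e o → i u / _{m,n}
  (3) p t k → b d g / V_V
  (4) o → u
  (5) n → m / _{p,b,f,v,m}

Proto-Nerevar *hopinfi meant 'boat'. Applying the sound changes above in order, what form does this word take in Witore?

hubimf

Witore: *hopinfi
  hopinfi → hopinf   [apocope]
  hopinf (rule 2 does not apply)
  hopinf → hobinf   [intervocalic voicing]
  hobinf → hubinf   [vowel merger]
  hubinf → hubimf   [nasal place assimilation]
  giving Witore hubimf.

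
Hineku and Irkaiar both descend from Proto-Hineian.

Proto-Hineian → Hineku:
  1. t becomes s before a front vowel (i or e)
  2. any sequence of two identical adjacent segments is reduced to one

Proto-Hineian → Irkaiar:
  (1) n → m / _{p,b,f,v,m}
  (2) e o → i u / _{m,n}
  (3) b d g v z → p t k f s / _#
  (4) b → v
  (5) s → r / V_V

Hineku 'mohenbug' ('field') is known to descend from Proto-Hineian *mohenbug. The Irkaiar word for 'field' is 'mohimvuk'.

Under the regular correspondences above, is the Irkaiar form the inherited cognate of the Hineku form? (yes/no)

Derive the expected Irkaiar reflex of *mohenbug:
Irkaiar: *mohenbug
  mohenbug → mohembug   [nasal place assimilation]
  mohembug → mohimbug   [pre-nasal raising]
  mohimbug → mohimbuk   [final devoicing]
  mohimbuk → mohimvuk   [unconditioned shift]
  mohimvuk (rule 5 does not apply)
  giving Irkaiar mohimvuk.
Irkaiar 'mohimvuk' matches the regular reflex exactly, so the pair is cognate.

yes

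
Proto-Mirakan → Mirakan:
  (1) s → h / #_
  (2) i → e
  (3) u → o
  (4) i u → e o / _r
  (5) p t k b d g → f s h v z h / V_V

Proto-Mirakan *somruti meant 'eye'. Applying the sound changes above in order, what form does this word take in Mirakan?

homrose

Mirakan: start from *somruti.
  rule 1 (debuccalisation): somruti → homruti
  rule 2 (vowel merger): homruti → homrute
  rule 3 (vowel merger): homrute → homrote
  rule 4: no change — homrote
  rule 5 (intervocalic lenition): homrote → homrose
  ⇒ Mirakan homrose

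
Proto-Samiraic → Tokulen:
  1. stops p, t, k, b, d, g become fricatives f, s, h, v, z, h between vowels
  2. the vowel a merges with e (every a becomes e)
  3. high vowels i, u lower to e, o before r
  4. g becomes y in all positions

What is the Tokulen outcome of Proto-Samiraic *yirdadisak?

Tokulen: *yirdadisak > yirdazisak > yirdezisek > yerdezisek  (by intervocalic lenition, vowel merger, pre-rhotic lowering)

yerdezisek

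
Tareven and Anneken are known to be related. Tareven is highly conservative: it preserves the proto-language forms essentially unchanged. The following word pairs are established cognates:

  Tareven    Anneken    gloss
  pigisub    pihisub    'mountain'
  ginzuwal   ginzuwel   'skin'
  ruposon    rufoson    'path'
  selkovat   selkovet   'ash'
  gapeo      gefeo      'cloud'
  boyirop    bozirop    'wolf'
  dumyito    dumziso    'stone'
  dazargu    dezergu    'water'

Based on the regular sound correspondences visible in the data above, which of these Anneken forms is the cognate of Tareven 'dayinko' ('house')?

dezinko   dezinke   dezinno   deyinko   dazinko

ginzuwal ~ ginzuwel, selkovat ~ selkovet — Tareven a corresponds to Anneken e after a consonant, before a consonant other than r, m, n, p, b, f, v.
boyirop ~ bozirop — Tareven y corresponds to Anneken z between vowels (before a front vowel).
Applying these to Tareven 'dayinko':
  dayinko → deyinko   (a→e after a consonant, before a consonant other than r, m, n, p, b, f, v)
  deyinko → dezinko   (y→z between vowels (before a front vowel))
So the Anneken cognate is 'dezinko'.

dezinko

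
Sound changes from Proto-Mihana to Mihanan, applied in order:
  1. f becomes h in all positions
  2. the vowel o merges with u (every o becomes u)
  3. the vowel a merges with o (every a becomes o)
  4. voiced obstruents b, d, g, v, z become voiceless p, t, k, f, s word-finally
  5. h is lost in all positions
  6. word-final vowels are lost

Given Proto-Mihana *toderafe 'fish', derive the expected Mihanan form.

tudero

Mihanan: *toderafe > toderahe > tuderahe > tuderohe > tuderoe > tudero  (by unconditioned shift, vowel merger, vowel merger, h-loss, apocope)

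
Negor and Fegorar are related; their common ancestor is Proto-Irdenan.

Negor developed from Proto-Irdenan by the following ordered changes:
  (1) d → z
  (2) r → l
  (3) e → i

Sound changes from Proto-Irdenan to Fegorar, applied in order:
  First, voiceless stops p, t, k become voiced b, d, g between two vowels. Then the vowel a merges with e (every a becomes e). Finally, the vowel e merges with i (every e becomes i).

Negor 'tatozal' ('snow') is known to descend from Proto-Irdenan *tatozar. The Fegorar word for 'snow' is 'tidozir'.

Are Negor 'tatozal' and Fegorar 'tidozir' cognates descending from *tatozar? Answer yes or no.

Derive the expected Fegorar reflex of *tatozar:
Fegorar: *tatozar > tadozar > tedozer > tidozir  (by intervocalic voicing, vowel merger, vowel merger)
Fegorar 'tidozir' matches the regular reflex exactly, so the pair is cognate.

yes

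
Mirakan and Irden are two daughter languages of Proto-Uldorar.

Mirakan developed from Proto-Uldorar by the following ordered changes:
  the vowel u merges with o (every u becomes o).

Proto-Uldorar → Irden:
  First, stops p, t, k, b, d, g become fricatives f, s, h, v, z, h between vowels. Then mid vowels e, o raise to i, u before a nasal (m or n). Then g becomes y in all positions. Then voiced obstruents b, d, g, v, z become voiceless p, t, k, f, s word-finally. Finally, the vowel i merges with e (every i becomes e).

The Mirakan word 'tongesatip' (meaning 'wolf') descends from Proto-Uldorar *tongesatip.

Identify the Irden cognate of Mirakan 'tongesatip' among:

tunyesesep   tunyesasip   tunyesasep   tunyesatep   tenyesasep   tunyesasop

tunyesasep

Irden: *tongesatip
  tongesatip → tongesasip   [intervocalic lenition]
  tongesasip → tungesasip   [pre-nasal raising]
  tungesasip → tunyesasip   [unconditioned shift]
  tunyesasip (rule 4 does not apply)
  tunyesasip → tunyesasep   [vowel merger]
  giving Irden tunyesasep.
Only 'tunyesasep' matches the regular Irden development of *tongesatip.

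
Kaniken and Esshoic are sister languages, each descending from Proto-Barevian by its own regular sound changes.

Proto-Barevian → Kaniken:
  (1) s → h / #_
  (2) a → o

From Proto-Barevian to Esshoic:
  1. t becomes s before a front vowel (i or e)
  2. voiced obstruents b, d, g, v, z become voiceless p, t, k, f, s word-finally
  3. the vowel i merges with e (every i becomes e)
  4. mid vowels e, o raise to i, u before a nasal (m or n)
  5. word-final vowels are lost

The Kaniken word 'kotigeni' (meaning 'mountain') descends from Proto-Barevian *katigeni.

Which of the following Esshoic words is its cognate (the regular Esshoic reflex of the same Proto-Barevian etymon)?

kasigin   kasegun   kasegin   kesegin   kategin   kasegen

Esshoic: start from *katigeni.
  rule 1 (palatalisation): katigeni → kasigeni
  rule 2: no change — kasigeni
  rule 3 (vowel merger): kasigeni → kasegene
  rule 4 (pre-nasal raising): kasegene → kasegine
  rule 5 (apocope): kasegine → kasegin
  ⇒ Esshoic kasegin
Only 'kasegin' matches the regular Esshoic development of *katigeni.

kasegin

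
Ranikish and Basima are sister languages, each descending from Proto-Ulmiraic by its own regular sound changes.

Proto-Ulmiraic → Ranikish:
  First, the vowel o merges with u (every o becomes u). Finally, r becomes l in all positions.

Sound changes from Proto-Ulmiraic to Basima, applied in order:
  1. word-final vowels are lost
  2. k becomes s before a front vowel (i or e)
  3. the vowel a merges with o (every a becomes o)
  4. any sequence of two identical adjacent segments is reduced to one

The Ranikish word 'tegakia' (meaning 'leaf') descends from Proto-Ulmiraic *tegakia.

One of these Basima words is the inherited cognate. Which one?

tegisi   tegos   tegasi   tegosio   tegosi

tegosi

Basima: *tegakia > tegaki > tegasi > tegosi  (by apocope, palatalisation, vowel merger)
Among the options, 'tegosi' alone shows every Basima change applied in order.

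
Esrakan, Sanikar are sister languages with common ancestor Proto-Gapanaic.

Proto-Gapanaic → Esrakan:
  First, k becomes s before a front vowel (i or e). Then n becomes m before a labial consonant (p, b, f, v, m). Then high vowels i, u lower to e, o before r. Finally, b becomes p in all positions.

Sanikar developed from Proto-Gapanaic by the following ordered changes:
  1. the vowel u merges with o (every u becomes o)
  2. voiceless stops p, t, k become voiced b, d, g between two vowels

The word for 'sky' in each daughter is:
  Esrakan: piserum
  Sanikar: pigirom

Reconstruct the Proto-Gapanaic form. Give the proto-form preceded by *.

*pikirum

Position 3: Esrakan has s, Sanikar has g. Taking the neighbouring segments as reconstructed: Esrakan s could go back to *k or *s; Sanikar g could go back to *k or *g — the one source consistent with every daughter is *k.
Position 4: Esrakan has e, Sanikar has i. Sanikar preserves i here (none of its changes turn any other segment into i), so the proto-segment is *i.
Position 6: Esrakan has u, Sanikar has o. Esrakan preserves u here (none of its changes turn any other segment into u), so the proto-segment is *u.
This points to *pikirum. Verify forward in each daughter:
Esrakan: start from *pikirum.
  rule 1 (palatalisation): pikirum → pisirum
  rule 2: no change — pisirum
  rule 3 (pre-rhotic lowering): pisirum → piserum
  rule 4: no change — piserum
  ⇒ Esrakan piserum
Sanikar: start from *pikirum.
  rule 1 (vowel merger): pikirum → pikirom
  rule 2 (intervocalic voicing): pikirom → pigirom
  ⇒ Sanikar pigirom
*pikirum is the unique common source.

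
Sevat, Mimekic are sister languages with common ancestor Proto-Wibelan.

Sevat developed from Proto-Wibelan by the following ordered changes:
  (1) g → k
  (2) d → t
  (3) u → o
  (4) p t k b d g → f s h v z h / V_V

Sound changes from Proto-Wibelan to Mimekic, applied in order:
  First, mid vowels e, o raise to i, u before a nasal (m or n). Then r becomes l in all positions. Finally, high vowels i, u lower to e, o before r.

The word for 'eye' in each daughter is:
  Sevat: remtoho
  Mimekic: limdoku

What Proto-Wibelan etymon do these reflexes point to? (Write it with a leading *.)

Position 4: Sevat has t, Mimekic has d. Mimekic preserves d here (none of its changes turn any other segment into d), so the proto-segment is *d.
Position 7: Sevat has o, Mimekic has u. Taking the neighbouring segments as reconstructed: Sevat o could go back to *o or *u; Mimekic u can only go back to *u — the one source consistent with every daughter is *u.
Verify the candidate proto-form against each daughter:
Sevat: *remdoku > remtoku > remtoko > remtoho  (by unconditioned shift, vowel merger, intervocalic lenition)
Mimekic: start from *remdoku.
  rule 1 (pre-nasal raising): remdoku → rimdoku
  rule 2 (unconditioned shift): rimdoku → limdoku
  rule 3: no change — limdoku
  ⇒ Mimekic limdoku
No other proto-form is consistent with every reflex, so the reconstruction is *remdoku.

*remdoku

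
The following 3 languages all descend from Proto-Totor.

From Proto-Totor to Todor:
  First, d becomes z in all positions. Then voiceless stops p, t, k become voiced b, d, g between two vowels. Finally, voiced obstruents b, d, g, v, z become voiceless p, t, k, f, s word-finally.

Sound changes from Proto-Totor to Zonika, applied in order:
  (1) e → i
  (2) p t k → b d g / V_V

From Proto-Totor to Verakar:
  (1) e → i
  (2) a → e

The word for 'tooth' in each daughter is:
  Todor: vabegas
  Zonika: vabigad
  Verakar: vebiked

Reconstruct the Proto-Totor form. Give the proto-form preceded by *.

*vabekad

Position 7: Todor has s, Zonika has d, Verakar has d. Verakar preserves d here (none of its changes turn any other segment into d), so the proto-segment is *d.
Position 4: Todor has e, Zonika has i, Verakar has i. Todor preserves e here (none of its changes turn any other segment into e), so the proto-segment is *e.
Position 6: Todor has a, Zonika has a, Verakar has e. Todor preserves a here (none of its changes turn any other segment into a), so the proto-segment is *a.
Continuing position by position gives *vabekad; check it forward:
Todor: *vabekad > vabekaz > vabegaz > vabegas  (by unconditioned shift, intervocalic voicing, final devoicing)
Zonika: *vabekad
  vabekad → vabikad   [vowel merger]
  vabikad → vabigad   [intervocalic voicing]
  giving Zonika vabigad.
Verakar: start from *vabekad.
  rule 1 (vowel merger): vabekad → vabikad
  rule 2 (vowel merger): vabikad → vebiked
  ⇒ Verakar vebiked
*vabekad is the unique common source.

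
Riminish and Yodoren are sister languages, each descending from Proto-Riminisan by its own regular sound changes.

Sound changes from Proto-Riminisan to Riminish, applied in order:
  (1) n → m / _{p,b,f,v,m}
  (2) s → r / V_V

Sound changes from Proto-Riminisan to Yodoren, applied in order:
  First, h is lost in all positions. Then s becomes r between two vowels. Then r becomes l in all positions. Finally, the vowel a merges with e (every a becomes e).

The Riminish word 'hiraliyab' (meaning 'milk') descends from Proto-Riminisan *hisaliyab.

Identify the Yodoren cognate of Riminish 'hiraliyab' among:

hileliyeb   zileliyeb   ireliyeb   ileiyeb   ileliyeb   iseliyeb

ileliyeb

Yodoren: start from *hisaliyab.
  rule 1 (h-loss): hisaliyab → isaliyab
  rule 2 (rhotacism): isaliyab → iraliyab
  rule 3 (unconditioned shift): iraliyab → ilaliyab
  rule 4 (vowel merger): ilaliyab → ileliyeb
  ⇒ Yodoren ileliyeb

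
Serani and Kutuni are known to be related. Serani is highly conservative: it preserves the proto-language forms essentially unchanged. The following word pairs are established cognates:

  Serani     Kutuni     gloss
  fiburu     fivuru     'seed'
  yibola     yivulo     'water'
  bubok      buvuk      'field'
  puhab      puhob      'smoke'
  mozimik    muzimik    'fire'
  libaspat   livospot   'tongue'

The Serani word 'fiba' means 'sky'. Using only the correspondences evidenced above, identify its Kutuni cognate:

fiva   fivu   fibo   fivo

libaspat ~ livospot — Serani b corresponds to Kutuni v between vowels (before a back vowel).
yibola ~ yivulo — Serani a corresponds to Kutuni o word-finally.
Applying these to Serani 'fiba':
  fiba → fiva   (b→v between vowels (before a back vowel))
  fiva → fivo   (a→o word-finally)
So the Kutuni cognate is 'fivo'.

fivo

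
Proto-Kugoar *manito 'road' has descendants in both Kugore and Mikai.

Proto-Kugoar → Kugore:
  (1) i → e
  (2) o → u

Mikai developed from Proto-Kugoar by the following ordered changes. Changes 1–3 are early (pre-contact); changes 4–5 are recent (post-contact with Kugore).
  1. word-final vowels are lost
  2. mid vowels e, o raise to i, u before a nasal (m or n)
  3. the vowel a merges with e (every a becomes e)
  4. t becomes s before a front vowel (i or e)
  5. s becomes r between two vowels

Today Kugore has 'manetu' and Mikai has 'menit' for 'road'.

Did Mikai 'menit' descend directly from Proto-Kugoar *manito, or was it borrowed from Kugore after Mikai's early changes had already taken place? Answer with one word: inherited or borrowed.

inherited

If inherited, *manito would pass through all of Mikai's changes:
Mikai: *manito > manit > menit  (by apocope, vowel merger)
If borrowed from Kugore 'manetu' after the early changes, it would undergo only the recent ones:
  rule 4 (palatalisation): no change (manetu)
  rule 5 (rhotacism): no change (manetu)
  ⇒ as a loan: manetu
Mikai 'menit' matches the inherited outcome exactly, so it is an inherited cognate, not a loan.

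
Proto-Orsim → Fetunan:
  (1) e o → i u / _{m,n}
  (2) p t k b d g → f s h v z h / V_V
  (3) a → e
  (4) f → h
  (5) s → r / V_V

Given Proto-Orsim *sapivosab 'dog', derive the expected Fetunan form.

Fetunan: start from *sapivosab.
  rule 1: no change — sapivosab
  rule 2 (intervocalic lenition): sapivosab → safivosab
  rule 3 (vowel merger): safivosab → sefivoseb
  rule 4 (unconditioned shift): sefivoseb → sehivoseb
  rule 5 (rhotacism): sehivoseb → sehivoreb
  ⇒ Fetunan sehivoreb

sehivoreb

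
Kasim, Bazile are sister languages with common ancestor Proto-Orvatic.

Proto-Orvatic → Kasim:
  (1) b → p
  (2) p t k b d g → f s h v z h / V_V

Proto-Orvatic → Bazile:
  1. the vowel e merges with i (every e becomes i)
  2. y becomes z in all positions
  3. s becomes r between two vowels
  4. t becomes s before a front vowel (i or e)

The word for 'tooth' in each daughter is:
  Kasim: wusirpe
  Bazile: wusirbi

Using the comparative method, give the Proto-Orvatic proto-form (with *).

*wutirbe

Position 6: Kasim has p, Bazile has b. Bazile preserves b here (none of its changes turn any other segment into b), so the proto-segment is *b.
Position 7: Kasim has e, Bazile has i. Kasim preserves e here (none of its changes turn any other segment into e), so the proto-segment is *e.
This points to *wutirbe. Verify forward in each daughter:
Kasim: *wutirbe > wutirpe > wusirpe  (by unconditioned shift, intervocalic lenition)
Bazile: *wutirbe > wutirbi > wusirbi  (by vowel merger, palatalisation)
No other proto-form is consistent with every reflex, so the reconstruction is *wutirbe.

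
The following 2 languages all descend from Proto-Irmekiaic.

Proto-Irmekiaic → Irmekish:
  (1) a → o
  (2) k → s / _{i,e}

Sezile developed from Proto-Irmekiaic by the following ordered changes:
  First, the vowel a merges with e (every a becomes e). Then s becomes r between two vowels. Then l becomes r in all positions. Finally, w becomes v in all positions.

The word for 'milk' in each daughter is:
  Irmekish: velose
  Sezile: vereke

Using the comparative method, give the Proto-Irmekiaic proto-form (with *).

Position 4: Irmekish has o, Sezile has e. Taking the neighbouring segments as reconstructed: Irmekish o could go back to *a or *o; Sezile e could go back to *a or *e — the one source consistent with every daughter is *a.
Position 3: Irmekish has l, Sezile has r. Irmekish preserves l here (none of its changes turn any other segment into l), so the proto-segment is *l.
This points to *velake. Verify forward in each daughter:
Irmekish: start from *velake.
  rule 1 (vowel merger): velake → veloke
  rule 2 (palatalisation): veloke → velose
  ⇒ Irmekish velose
Sezile: start from *velake.
  rule 1 (vowel merger): velake → veleke
  rule 2: no change — veleke
  rule 3 (unconditioned shift): veleke → vereke
  rule 4: no change — vereke
  ⇒ Sezile vereke
Only *velake yields all of Irmekish velose, Sezile vereke.

*velake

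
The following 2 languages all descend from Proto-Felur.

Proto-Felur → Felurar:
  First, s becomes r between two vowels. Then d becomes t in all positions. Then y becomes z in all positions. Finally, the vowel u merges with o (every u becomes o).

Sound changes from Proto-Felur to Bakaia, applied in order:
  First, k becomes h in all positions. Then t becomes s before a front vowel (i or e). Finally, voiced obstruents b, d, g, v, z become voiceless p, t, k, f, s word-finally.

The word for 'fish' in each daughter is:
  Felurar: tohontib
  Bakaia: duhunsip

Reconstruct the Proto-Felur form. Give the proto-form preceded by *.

*duhuntib

Position 4: Felurar has o, Bakaia has u. Bakaia preserves u here (none of its changes turn any other segment into u), so the proto-segment is *u.
Position 6: Felurar has t, Bakaia has s. Taking the neighbouring segments as reconstructed: Felurar t could go back to *t or *d; Bakaia s could go back to *t or *s — the one source consistent with every daughter is *t.
Position 2: Felurar has o, Bakaia has u. Bakaia preserves u here (none of its changes turn any other segment into u), so the proto-segment is *u.
Verify the candidate proto-form against each daughter:
Felurar: *duhuntib > tuhuntib > tohontib  (by unconditioned shift, vowel merger)
Bakaia: *duhuntib
  duhuntib (rule 1 does not apply)
  duhuntib → duhunsib   [palatalisation]
  duhunsib → duhunsip   [final devoicing]
  giving Bakaia duhunsip.
Only *duhuntib yields all of Felurar tohontib, Bakaia duhunsip.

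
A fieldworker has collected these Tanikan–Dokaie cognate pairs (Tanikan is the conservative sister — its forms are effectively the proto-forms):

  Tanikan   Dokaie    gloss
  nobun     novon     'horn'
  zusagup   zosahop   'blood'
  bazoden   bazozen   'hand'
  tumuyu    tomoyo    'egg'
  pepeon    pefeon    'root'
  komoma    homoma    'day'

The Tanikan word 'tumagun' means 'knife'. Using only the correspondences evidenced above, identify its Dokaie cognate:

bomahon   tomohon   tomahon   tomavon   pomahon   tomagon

tomahon

tumuyu ~ tomoyo — Tanikan u corresponds to Dokaie o after a consonant, before a nasal.
zusagup ~ zosahop — Tanikan g corresponds to Dokaie h between vowels (before a back vowel).
nobun ~ novon — Tanikan u corresponds to Dokaie o after a consonant, before a nasal.
Applying these to Tanikan 'tumagun':
  tumagun → tomagun   (u→o after a consonant, before a nasal)
  tomagun → tomahun   (g→h between vowels (before a back vowel))
  tomahun → tomahon   (u→o after a consonant, before a nasal)
So the Dokaie cognate is 'tomahon'.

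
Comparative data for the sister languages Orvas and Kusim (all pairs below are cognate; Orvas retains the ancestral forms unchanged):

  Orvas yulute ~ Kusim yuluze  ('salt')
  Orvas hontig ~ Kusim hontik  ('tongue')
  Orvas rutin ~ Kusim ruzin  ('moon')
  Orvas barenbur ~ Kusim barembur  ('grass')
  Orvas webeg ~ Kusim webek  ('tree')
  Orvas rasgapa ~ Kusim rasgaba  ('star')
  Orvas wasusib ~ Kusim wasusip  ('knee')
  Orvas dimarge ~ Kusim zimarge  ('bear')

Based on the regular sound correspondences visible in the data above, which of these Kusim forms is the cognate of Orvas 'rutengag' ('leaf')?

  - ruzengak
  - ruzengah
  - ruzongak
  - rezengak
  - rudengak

yulute ~ yuluze — Orvas t corresponds to Kusim z between vowels (before a front vowel).
hontig ~ hontik, webeg ~ webek — Orvas g corresponds to Kusim k word-finally.
Applying these to Orvas 'rutengag':
  rutengag → ruzengag   (t→z between vowels (before a front vowel))
  ruzengag → ruzengak   (g→k word-finally)
So the Kusim cognate is 'ruzengak'.

ruzengak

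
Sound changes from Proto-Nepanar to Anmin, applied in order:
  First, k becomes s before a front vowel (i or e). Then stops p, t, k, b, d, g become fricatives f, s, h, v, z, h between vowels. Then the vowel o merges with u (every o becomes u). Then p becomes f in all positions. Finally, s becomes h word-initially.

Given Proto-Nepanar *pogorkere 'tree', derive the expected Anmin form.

Anmin: start from *pogorkere.
  rule 1 (palatalisation): pogorkere → pogorsere
  rule 2 (intervocalic lenition): pogorsere → pohorsere
  rule 3 (vowel merger): pohorsere → puhursere
  rule 4 (unconditioned shift): puhursere → fuhursere
  rule 5: no change — fuhursere
  ⇒ Anmin fuhursere

fuhursere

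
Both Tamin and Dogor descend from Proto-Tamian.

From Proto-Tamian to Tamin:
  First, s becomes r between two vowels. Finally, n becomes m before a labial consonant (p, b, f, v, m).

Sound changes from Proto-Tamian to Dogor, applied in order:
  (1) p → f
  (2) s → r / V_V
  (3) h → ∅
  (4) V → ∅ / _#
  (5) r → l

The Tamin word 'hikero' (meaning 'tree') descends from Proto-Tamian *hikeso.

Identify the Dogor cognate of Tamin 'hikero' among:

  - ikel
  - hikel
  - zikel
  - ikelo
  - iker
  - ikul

ikel

Dogor: *hikeso > hikero > ikero > iker > ikel  (by rhotacism, h-loss, apocope, unconditioned shift)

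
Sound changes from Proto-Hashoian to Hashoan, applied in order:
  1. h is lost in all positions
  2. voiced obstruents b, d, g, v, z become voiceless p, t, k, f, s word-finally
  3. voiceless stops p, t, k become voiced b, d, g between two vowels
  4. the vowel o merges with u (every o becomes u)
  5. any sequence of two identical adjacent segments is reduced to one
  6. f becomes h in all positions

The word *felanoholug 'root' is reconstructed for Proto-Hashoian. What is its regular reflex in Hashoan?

helanuluk

Hashoan: *felanoholug > felanoolug > felanooluk > felanuuluk > felanuluk > helanuluk  (by h-loss, final devoicing, vowel merger, degemination, unconditioned shift)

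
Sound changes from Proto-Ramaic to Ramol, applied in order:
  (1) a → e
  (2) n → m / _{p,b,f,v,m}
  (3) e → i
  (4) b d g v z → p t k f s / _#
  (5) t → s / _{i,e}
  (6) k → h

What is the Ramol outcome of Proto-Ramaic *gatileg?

Ramol: *gatileg
  gatileg → getileg   [vowel merger]
  getileg (rule 2 does not apply)
  getileg → gitilig   [vowel merger]
  gitilig → gitilik   [final devoicing]
  gitilik → gisilik   [palatalisation]
  gisilik → gisilih   [unconditioned shift]
  giving Ramol gisilih.

gisilih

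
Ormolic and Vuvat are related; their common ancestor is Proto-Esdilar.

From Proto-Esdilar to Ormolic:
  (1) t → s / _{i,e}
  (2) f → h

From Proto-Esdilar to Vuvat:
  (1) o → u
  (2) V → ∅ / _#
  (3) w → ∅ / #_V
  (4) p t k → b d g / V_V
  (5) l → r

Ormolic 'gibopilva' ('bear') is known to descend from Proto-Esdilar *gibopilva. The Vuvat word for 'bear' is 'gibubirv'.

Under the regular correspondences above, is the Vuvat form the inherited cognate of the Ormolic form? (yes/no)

yes

Derive the expected Vuvat reflex of *gibopilva:
Vuvat: *gibopilva > gibupilva > gibupilv > gibubilv > gibubirv  (by vowel merger, apocope, intervocalic voicing, unconditioned shift)
Vuvat 'gibubirv' matches the regular reflex exactly, so the pair is cognate.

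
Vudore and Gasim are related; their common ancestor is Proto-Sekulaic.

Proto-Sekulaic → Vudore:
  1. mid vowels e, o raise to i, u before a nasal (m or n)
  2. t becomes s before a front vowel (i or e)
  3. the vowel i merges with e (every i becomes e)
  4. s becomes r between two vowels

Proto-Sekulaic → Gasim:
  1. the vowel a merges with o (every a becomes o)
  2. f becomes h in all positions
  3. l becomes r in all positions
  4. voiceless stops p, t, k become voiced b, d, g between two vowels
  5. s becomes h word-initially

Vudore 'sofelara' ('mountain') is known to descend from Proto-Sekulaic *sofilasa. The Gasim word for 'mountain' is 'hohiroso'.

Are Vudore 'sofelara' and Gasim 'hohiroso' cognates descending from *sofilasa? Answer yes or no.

yes

Derive the expected Gasim reflex of *sofilasa:
Gasim: start from *sofilasa.
  rule 1 (vowel merger): sofilasa → sofiloso
  rule 2 (unconditioned shift): sofiloso → sohiloso
  rule 3 (unconditioned shift): sohiloso → sohiroso
  rule 4: no change — sohiroso
  rule 5 (debuccalisation): sohiroso → hohiroso
  ⇒ Gasim hohiroso
Gasim 'hohiroso' matches the regular reflex exactly, so the pair is cognate.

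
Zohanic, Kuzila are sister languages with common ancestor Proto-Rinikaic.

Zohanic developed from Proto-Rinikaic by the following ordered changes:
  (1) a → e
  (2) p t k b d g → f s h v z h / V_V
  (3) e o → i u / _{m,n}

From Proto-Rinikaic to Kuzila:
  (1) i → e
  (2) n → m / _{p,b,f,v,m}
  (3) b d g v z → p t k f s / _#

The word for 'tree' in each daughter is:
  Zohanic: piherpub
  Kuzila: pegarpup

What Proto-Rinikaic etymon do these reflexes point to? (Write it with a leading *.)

*pigarpub

Position 8: Zohanic has b, Kuzila has p. Zohanic preserves b here (none of its changes turn any other segment into b), so the proto-segment is *b.
Position 4: Zohanic has e, Kuzila has a. Kuzila preserves a here (none of its changes turn any other segment into a), so the proto-segment is *a.
This points to *pigarpub. Verify forward in each daughter:
Zohanic: *pigarpub > pigerpub > piherpub  (by vowel merger, intervocalic lenition)
Kuzila: *pigarpub > pegarpub > pegarpup  (by vowel merger, final devoicing)
Only *pigarpub yields all of Zohanic piherpub, Kuzila pegarpup.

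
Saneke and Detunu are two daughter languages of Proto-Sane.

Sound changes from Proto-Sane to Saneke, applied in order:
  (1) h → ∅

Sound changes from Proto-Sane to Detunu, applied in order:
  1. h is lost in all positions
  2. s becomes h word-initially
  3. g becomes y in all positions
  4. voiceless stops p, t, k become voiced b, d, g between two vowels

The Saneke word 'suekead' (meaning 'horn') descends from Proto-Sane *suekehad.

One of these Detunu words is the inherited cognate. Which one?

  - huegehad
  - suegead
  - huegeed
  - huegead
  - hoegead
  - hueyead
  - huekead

huegead

Detunu: start from *suekehad.
  rule 1 (h-loss): suekehad → suekead
  rule 2 (debuccalisation): suekead → huekead
  rule 3: no change — huekead
  rule 4 (intervocalic voicing): huekead → huegead
  ⇒ Detunu huegead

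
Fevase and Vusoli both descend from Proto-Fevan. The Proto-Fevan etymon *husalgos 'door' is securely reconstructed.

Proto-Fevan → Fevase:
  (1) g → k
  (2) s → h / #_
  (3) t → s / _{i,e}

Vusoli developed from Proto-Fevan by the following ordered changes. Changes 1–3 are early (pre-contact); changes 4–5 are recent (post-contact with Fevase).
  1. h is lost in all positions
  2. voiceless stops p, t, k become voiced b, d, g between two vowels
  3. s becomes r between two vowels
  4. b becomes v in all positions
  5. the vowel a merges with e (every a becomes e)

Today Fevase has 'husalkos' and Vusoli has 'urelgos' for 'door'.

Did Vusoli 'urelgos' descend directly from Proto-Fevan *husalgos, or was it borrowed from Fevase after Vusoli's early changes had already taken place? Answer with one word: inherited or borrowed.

If inherited, *husalgos would pass through all of Vusoli's changes:
Vusoli: *husalgos
  husalgos → usalgos   [h-loss]
  usalgos (rule 2 does not apply)
  usalgos → uralgos   [rhotacism]
  uralgos (rule 4 does not apply)
  uralgos → urelgos   [vowel merger]
  giving Vusoli urelgos.
If borrowed from Fevase 'husalkos' after the early changes, it would undergo only the recent ones:
  rule 4 (unconditioned shift): no change (husalkos)
  rule 5 (vowel merger): husalkos → huselkos
  ⇒ as a loan: huselkos
Vusoli 'urelgos' matches the inherited outcome exactly, so it is an inherited cognate, not a loan.

inherited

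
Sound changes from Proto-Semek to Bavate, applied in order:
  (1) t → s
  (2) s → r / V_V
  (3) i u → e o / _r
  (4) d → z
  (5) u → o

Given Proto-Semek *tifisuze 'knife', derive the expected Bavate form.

Bavate: *tifisuze > sifisuze > sifiruze > siferuze > siferoze  (by unconditioned shift, rhotacism, pre-rhotic lowering, vowel merger)

siferoze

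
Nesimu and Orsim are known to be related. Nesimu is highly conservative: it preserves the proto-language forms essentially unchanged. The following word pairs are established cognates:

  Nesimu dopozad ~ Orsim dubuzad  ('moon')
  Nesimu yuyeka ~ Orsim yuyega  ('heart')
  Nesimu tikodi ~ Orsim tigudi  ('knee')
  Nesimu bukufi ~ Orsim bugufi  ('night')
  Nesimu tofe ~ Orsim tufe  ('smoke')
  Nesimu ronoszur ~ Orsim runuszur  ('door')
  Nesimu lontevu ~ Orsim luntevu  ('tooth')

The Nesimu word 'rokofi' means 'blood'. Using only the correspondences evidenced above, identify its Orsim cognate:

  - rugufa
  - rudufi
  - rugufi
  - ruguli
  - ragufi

rugufi

dopozad ~ dubuzad, tikodi ~ tigudi — Nesimu o corresponds to Orsim u after a consonant, before a consonant other than r, m, n, p, b, f, v.
tikodi ~ tigudi — Nesimu k corresponds to Orsim g between vowels (before a back vowel).
tofe ~ tufe — Nesimu o corresponds to Orsim u after a consonant, before a labial obstruent.
Applying these to Nesimu 'rokofi':
  rokofi → rukofi   (o→u after a consonant, before a consonant other than r, m, n, p, b, f, v)
  rukofi → rugofi   (k→g between vowels (before a back vowel))
  rugofi → rugufi   (o→u after a consonant, before a labial obstruent)
So the Orsim cognate is 'rugufi'.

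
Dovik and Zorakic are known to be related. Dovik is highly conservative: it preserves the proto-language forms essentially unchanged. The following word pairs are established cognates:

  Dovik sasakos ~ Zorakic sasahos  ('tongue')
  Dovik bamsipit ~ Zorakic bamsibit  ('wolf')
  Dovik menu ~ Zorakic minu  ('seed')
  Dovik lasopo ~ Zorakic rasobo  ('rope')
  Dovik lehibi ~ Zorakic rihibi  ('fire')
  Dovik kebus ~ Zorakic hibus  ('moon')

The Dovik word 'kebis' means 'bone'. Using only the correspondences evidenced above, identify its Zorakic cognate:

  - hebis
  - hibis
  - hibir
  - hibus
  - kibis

kebus ~ hibus — Dovik k corresponds to Zorakic h word-initially before a front vowel.
kebus ~ hibus — Dovik e corresponds to Zorakic i after a consonant, before a labial obstruent.
Applying these to Dovik 'kebis':
  kebis → hebis   (k→h word-initially before a front vowel)
  hebis → hibis   (e→i after a consonant, before a labial obstruent)
So the Zorakic cognate is 'hibis'.

hibis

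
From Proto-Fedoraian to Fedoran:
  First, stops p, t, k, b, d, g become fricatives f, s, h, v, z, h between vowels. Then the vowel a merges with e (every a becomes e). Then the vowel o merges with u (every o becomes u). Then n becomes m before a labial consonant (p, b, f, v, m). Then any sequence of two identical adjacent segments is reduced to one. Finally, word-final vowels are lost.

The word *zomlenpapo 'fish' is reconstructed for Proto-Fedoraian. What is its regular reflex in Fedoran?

zumlempef

Fedoran: *zomlenpapo
  zomlenpapo → zomlenpafo   [intervocalic lenition]
  zomlenpafo → zomlenpefo   [vowel merger]
  zomlenpefo → zumlenpefu   [vowel merger]
  zumlenpefu → zumlempefu   [nasal place assimilation]
  zumlempefu (rule 5 does not apply)
  zumlempefu → zumlempef   [apocope]
  giving Fedoran zumlempef.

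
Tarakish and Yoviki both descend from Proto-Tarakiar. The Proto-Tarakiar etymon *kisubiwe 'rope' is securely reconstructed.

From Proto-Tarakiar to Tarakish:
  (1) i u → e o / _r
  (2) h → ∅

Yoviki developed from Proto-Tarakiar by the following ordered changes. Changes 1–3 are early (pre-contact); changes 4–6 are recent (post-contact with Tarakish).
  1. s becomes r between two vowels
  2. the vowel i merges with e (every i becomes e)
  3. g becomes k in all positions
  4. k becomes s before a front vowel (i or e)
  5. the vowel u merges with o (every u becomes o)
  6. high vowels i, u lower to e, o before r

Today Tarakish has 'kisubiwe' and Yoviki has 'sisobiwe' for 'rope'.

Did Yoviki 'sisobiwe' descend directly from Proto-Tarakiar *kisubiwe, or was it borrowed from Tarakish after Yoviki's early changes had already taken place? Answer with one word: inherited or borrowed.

borrowed

If inherited, *kisubiwe would pass through all of Yoviki's changes:
Yoviki: *kisubiwe > kirubiwe > kerubewe > serubewe > serobewe  (by rhotacism, vowel merger, palatalisation, vowel merger)
If borrowed from Tarakish 'kisubiwe' after the early changes, it would undergo only the recent ones:
  rule 4 (palatalisation): kisubiwe → sisubiwe
  rule 5 (vowel merger): sisubiwe → sisobiwe
  rule 6 (pre-rhotic lowering): no change (sisobiwe)
  ⇒ as a loan: sisobiwe
Yoviki 'sisobiwe' matches the loan outcome 'sisobiwe', not the inherited 'serobewe' — it skipped the early Yoviki changes, so it was borrowed from Tarakish.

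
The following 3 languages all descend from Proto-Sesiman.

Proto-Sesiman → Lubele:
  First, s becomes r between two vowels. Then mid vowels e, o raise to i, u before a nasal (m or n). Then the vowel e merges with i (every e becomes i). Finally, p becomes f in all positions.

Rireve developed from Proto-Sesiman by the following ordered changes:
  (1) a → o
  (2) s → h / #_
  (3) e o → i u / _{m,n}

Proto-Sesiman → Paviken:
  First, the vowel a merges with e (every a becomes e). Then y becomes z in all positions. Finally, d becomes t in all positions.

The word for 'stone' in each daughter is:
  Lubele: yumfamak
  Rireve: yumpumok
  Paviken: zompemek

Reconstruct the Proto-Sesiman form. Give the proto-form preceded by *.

*yompamak

Position 4: Lubele has f, Rireve has p, Paviken has p. Rireve preserves p here (none of its changes turn any other segment into p), so the proto-segment is *p.
Position 2: Lubele has u, Rireve has u, Paviken has o. Paviken preserves o here (none of its changes turn any other segment into o), so the proto-segment is *o.
Position 7: Lubele has a, Rireve has o, Paviken has e. Lubele preserves a here (none of its changes turn any other segment into a), so the proto-segment is *a.
Verify the candidate proto-form against each daughter:
Lubele: *yompamak
  yompamak (rule 1 does not apply)
  yompamak → yumpamak   [pre-nasal raising]
  yumpamak (rule 3 does not apply)
  yumpamak → yumfamak   [unconditioned shift]
  giving Lubele yumfamak.
Rireve: start from *yompamak.
  rule 1 (vowel merger): yompamak → yompomok
  rule 2: no change — yompomok
  rule 3 (pre-nasal raising): yompomok → yumpumok
  ⇒ Rireve yumpumok
Paviken: *yompamak
  yompamak → yompemek   [vowel merger]
  yompemek → zompemek   [unconditioned shift]
  zompemek (rule 3 does not apply)
  giving Paviken zompemek.
Only *yompamak yields all of Lubele yumfamak, Rireve yumpumok, Paviken zompemek.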